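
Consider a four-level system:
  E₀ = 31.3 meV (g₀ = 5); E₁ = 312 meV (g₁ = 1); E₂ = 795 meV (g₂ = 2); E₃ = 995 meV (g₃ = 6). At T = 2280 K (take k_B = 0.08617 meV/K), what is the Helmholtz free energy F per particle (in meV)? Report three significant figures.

-297 meV

k_BT = 0.08617 × 2280 K = 196.47 meV.
Eᵢ/kT = 0.15931, 1.5880, 4.0464, 5.0644.
Z = Σ gᵢe^(−Eᵢ/kT) = 5·e^(−0.15931) + 1·e^(−1.5880) + 2·e^(−4.0464) + 6·e^(−5.0644) = 4.2637 + 0.20433 + 0.034970 + 0.037906 = 4.5409.
F = −kT ln Z = −196.47 × ln(4.5409) = −196.47 × 1.5131 = -297 meV.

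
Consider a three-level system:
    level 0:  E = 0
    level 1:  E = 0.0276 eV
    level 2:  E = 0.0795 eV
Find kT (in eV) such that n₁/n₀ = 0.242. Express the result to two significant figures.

0.019 eV

n₁/n₀ = exp[−(E₁−E₀)/kT] = 0.242.
⇒ (E₁−E₀)/kT = ln(1/0.242) = ln(4.132) = 1.419.
kT = 0.0276 eV / 1.419 = 0.019 eV.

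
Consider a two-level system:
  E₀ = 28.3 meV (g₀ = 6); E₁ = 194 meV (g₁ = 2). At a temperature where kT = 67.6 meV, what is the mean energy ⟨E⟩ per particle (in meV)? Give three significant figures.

32.9 meV

Eᵢ/kT = 0.41864, 2.8698.
Z = Σ gᵢe^(−Eᵢ/kT) = 6·e^(−0.41864) + 2·e^(−2.8698) = 3.9476 + 0.11342 = 4.0610.
⟨E⟩ = Σ Eᵢ gᵢe^(−Eᵢ/kT) / Z = (28.3·3.9476 + 194·0.11342) / 4.0610 = 32.9 meV.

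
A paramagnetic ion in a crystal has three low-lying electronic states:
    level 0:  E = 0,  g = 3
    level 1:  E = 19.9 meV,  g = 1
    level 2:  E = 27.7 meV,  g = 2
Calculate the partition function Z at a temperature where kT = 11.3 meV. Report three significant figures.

Eᵢ/kT = 0, 1.7611, 2.4513.
Z = Σ gᵢe^(−Eᵢ/kT) = 3·e^(−0) + 1·e^(−1.7611) + 2·e^(−2.4513) = 3.0000 + 0.17186 + 0.17236 = 3.3442.

Z = 3.34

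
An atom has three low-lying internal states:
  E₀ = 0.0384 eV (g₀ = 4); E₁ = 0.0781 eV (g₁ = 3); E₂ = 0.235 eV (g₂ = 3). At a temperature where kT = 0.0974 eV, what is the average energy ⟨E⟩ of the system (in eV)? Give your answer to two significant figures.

Eᵢ/kT = 0.3943, 0.8018, 2.413.
Z = Σ gᵢe^(−Eᵢ/kT) = 4·e^(−0.3943) + 3·e^(−0.8018) + 3·e^(−2.413) = 2.697 + 1.346 + 0.2686 = 4.312.
⟨E⟩ = Σ Eᵢ gᵢe^(−Eᵢ/kT) / Z = (0.0384·2.697 + 0.0781·1.346 + 0.235·0.2686) / 4.312 = 0.063 eV.

0.063 eV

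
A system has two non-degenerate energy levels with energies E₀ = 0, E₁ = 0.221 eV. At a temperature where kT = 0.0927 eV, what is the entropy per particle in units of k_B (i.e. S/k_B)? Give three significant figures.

Eᵢ/kT = 0, 2.3840.
Z = Σ e^(−Eᵢ/kT) = e^(−0) + e^(−2.3840) = 1.0000 + 0.092181 = 1.0922.
⟨E⟩ = Σ EᵢPᵢ = 0.018652 eV.
S/k_B = ln Z + ⟨E⟩/kT = ln(1.0922) + 0.018652/0.0927 = 0.088194 + 0.20121 = 0.289.

0.289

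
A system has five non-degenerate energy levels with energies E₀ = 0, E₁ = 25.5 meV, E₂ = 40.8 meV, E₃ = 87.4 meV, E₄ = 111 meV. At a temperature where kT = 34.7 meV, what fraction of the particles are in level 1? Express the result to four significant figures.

Eᵢ/kT = 0, 0.734870, 1.17579, 2.51873, 3.19885.
Z = Σ e^(−Eᵢ/kT) = e^(−0) + e^(−0.734870) + e^(−1.17579) + e^(−2.51873) + e^(−3.19885) = 1.00000 + 0.479568 + 0.308575 + 0.0805619 + 0.0408091 = 1.90951.
P₁ = e^(−E₁/kT) / Z = 0.479568/1.90951 = 0.2511.

0.2511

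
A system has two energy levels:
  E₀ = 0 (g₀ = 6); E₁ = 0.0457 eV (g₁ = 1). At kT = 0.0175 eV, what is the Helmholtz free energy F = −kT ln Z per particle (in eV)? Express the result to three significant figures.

-0.0316 eV

Eᵢ/kT = 0, 2.6114.
Z = Σ gᵢe^(−Eᵢ/kT) = 6·e^(−0) + 1·e^(−2.6114) = 6.0000 + 0.073432 = 6.0734.
F = −kT ln Z = −0.0175 × ln(6.0734) = −0.0175 × 1.8039 = -0.0316 eV.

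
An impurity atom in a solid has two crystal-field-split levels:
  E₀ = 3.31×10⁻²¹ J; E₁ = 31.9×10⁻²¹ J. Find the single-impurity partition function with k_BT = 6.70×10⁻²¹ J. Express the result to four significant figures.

Z = 0.6187

Eᵢ/kT = 0.494030, 4.76119.
Z = Σ e^(−Eᵢ/kT) = e^(−0.494030) + e^(−4.76119) = 0.610162 + 0.00855542 = 0.618717.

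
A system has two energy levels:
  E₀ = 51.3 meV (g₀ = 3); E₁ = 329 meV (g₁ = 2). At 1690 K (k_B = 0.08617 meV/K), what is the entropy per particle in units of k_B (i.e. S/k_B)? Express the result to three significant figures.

k_BT = 0.08617 × 1690 K = 145.63 meV.
Eᵢ/kT = 0.35226, 2.2591.
Z = Σ gᵢe^(−Eᵢ/kT) = 3·e^(−0.35226) + 2·e^(−2.2591) = 2.1093 + 0.20889 = 2.3182.
⟨E⟩ = Σ EᵢPᵢ = 76.323 meV.
S/k_B = ln Z + ⟨E⟩/kT = ln(2.3182) + 76.323/145.63 = 0.84079 + 0.52409 = 1.36.

1.36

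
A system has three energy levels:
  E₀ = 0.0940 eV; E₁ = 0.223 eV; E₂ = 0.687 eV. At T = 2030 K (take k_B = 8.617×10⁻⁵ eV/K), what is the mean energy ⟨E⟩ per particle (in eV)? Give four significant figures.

0.1480 eV

k_BT = 8.617×10⁻⁵ × 2030 K = 0.174925 eV.
Eᵢ/kT = 0.537373, 1.27483, 3.92740.
Z = Σ e^(−Eᵢ/kT) = e^(−0.537373) + e^(−1.27483) + e^(−3.92740) = 0.584281 + 0.279478 + 0.0196948 = 0.883454.
⟨E⟩ = Σ Eᵢ e^(−Eᵢ/kT) / Z = (0.0940·0.584281 + 0.223·0.279478 + 0.687·0.0196948) / 0.883454 = 0.1480 eV.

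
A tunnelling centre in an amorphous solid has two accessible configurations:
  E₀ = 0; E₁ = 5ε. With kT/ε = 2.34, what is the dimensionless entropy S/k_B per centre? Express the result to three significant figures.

0.337

Eᵢ/kT = 0, 2.1368.
Z = Σ e^(−Eᵢ/kT) = e^(−0) + e^(−2.1368) = 1.0000 + 0.11803 = 1.1180.
⟨E⟩ = Σ EᵢPᵢ = 0.52786 ε.
S/k_B = ln Z + ⟨E⟩/kT = ln(1.1180) + 0.52786/2.34 = 0.11154 + 0.22558 = 0.337.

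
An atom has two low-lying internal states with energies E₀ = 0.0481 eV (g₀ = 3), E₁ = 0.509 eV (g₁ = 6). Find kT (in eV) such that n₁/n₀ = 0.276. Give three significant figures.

n₁/n₀ = (g₁/g₀) exp[−(E₁−E₀)/kT] = 0.276.
⇒ (E₁−E₀)/kT = ln((6/3)/0.276) = ln(7.2464) = 1.9805.
kT = 0.4609 eV / 1.9805 = 0.233 eV.

0.233 eV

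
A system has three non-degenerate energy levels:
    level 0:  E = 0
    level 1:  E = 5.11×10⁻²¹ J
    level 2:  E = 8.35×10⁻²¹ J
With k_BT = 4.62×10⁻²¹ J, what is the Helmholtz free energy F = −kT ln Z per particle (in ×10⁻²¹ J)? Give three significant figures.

-1.86 ×10⁻²¹ J

Eᵢ/kT = 0, 1.1061, 1.8074.
Z = Σ e^(−Eᵢ/kT) = e^(−0) + e^(−1.1061) + e^(−1.8074) = 1.0000 + 0.33085 + 0.16408 = 1.4949.
F = −kT ln Z = −4.62 × ln(1.4949) = −4.62 × 0.40206 = -1.86 ×10⁻²¹ J.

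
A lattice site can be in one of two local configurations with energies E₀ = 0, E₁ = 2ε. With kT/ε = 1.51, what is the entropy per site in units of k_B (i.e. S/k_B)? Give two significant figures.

0.51

Eᵢ/kT = 0, 1.325.
Z = Σ e^(−Eᵢ/kT) = e^(−0) + e^(−1.325) = 1.000 + 0.2658 = 1.266.
⟨E⟩ = Σ EᵢPᵢ = 0.4199 ε.
S/k_B = ln Z + ⟨E⟩/kT = ln(1.266) + 0.4199/1.51 = 0.2359 + 0.2781 = 0.51.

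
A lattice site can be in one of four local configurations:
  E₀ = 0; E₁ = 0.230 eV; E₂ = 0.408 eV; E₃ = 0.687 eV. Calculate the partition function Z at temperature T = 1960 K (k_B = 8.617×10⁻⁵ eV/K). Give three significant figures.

k_BT = 8.617×10⁻⁵ × 1960 K = 0.16889 eV.
Eᵢ/kT = 0, 1.3618, 2.4158, 4.0677.
Z = Σ e^(−Eᵢ/kT) = e^(−0) + e^(−1.3618) + e^(−2.4158) + e^(−4.0677) = 1.0000 + 0.25620 + 0.089296 + 0.017117 = 1.3626.

Z = 1.36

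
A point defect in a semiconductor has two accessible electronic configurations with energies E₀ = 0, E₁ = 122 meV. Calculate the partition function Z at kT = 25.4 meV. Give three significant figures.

Z = 1.01

Eᵢ/kT = 0, 4.8031.
Z = Σ e^(−Eᵢ/kT) = e^(−0) + e^(−4.8031) = 1.0000 + 0.0082043 = 1.0082.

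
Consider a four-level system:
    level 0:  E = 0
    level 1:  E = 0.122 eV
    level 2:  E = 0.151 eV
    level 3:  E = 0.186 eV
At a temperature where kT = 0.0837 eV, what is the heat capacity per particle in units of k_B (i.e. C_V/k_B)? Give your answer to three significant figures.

0.700

Eᵢ/kT = 0, 1.4576, 1.8041, 2.2222.
Z = Σ e^(−Eᵢ/kT) = e^(−0) + e^(−1.4576) + e^(−1.8041) + e^(−2.2222) = 1.0000 + 0.23279 + 0.16462 + 0.10837 = 1.5058.
⟨E⟩ = 0.048755 eV, ⟨E²⟩ = 0.0072835 eV².
C_V/k_B = (⟨E²⟩ − ⟨E⟩²)/(kT)² = (0.0072835 − 0.0023771)/0.0070057 = 0.700.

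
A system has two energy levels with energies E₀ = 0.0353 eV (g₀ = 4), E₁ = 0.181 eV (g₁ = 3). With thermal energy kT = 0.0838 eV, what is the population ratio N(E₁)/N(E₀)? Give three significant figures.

0.132

n₁/n₀ = (g₁/g₀) exp[−(E₁−E₀)/kT] = (3/4) × exp(−(0.1457 eV)/(0.0838 eV)) = (3/4) × exp(-1.7387) = 0.132.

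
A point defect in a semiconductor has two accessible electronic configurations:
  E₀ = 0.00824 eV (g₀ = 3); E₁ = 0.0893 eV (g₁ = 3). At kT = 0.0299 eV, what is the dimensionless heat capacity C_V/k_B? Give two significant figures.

Eᵢ/kT = 0.2756, 2.987.
Z = Σ gᵢe^(−Eᵢ/kT) = 3·e^(−0.2756) + 3·e^(−2.987) = 2.277 + 0.1513 = 2.428.
⟨E⟩ = 0.01329 eV, ⟨E²⟩ = 0.0005606 eV².
C_V/k_B = (⟨E²⟩ − ⟨E⟩²)/(kT)² = (0.0005606 − 0.0001766)/0.0008940 = 0.43.

0.43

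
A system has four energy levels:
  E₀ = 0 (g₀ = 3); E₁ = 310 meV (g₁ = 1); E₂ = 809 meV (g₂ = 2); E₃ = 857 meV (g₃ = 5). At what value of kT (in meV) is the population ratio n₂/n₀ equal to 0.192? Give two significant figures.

n₂/n₀ = (g₂/g₀) exp[−(E₂−E₀)/kT] = 0.192.
⇒ (E₂−E₀)/kT = ln((2/3)/0.192) = ln(3.472) = 1.245.
kT = 809 meV / 1.245 = 650 meV.

650 meV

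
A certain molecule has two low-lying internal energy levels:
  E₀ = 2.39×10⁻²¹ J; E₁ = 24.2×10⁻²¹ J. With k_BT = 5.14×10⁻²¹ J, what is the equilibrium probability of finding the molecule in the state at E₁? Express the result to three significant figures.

0.0142

Eᵢ/kT = 0.46498, 4.7082.
Z = Σ e^(−Eᵢ/kT) = e^(−0.46498) + e^(−4.7082) = 0.62815 + 0.0090210 = 0.63717.
P₁ = e^(−E₁/kT) / Z = 0.0090210/0.63717 = 0.0142.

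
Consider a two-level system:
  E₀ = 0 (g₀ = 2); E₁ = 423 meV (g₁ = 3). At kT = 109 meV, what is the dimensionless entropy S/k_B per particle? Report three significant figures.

0.840

Eᵢ/kT = 0, 3.8807.
Z = Σ gᵢe^(−Eᵢ/kT) = 2·e^(−0) + 3·e^(−3.8807) = 2.0000 + 0.061909 = 2.0619.
⟨E⟩ = Σ EᵢPᵢ = 12.701 meV.
S/k_B = ln Z + ⟨E⟩/kT = ln(2.0619) + 12.701/109 = 0.72363 + 0.11652 = 0.840.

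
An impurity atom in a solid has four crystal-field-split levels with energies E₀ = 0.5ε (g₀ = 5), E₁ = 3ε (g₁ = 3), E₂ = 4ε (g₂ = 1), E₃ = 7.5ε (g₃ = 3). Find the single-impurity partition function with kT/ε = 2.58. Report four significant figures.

Eᵢ/kT = 0.193798, 1.16279, 1.55039, 2.90698.
Z = Σ gᵢe^(−Eᵢ/kT) = 5·e^(−0.193798) + 3·e^(−1.16279) + 1·e^(−1.55039) + 3·e^(−2.90698) = 4.11912 + 0.937838 + 0.212165 + 0.163921 = 5.43304.

Z = 5.433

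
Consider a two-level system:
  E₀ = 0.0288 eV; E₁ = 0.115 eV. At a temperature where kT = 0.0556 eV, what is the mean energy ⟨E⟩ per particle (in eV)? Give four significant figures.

0.04389 eV

Eᵢ/kT = 0.517986, 2.06835.
Z = Σ e^(−Eᵢ/kT) = e^(−0.517986) + e^(−2.06835) = 0.595719 + 0.126394 = 0.722113.
⟨E⟩ = Σ Eᵢ e^(−Eᵢ/kT) / Z = (0.0288·0.595719 + 0.115·0.126394) / 0.722113 = 0.04389 eV.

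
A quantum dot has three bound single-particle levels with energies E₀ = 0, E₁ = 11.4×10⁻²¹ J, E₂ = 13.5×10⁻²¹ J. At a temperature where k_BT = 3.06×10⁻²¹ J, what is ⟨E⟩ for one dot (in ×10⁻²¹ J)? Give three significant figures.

0.423 ×10⁻²¹ J

Eᵢ/kT = 0, 3.7255, 4.4118.
Z = Σ e^(−Eᵢ/kT) = e^(−0) + e^(−3.7255) + e^(−4.4118) = 1.0000 + 0.024101 + 0.012133 = 1.0362.
⟨E⟩ = Σ Eᵢ e^(−Eᵢ/kT) / Z = (0·1.0000 + 11.4·0.024101 + 13.5·0.012133) / 1.0362 = 0.423 ×10⁻²¹ J.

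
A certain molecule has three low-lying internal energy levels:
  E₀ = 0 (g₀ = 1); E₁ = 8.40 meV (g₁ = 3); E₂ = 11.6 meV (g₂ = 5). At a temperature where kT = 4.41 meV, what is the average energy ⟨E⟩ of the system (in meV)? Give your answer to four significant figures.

4.389 meV

Eᵢ/kT = 0, 1.90476, 2.63039.
Z = Σ gᵢe^(−Eᵢ/kT) = 1·e^(−0) + 3·e^(−1.90476) + 5·e^(−2.63039) = 1.00000 + 0.446575 + 0.360252 = 1.80683.
⟨E⟩ = Σ Eᵢ gᵢe^(−Eᵢ/kT) / Z = (0·1.00000 + 8.40·0.446575 + 11.6·0.360252) / 1.80683 = 4.389 meV.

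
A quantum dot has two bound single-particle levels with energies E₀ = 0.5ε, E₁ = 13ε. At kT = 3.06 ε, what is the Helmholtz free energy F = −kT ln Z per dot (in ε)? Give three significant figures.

Eᵢ/kT = 0.16340, 4.2484.
Z = Σ e^(−Eᵢ/kT) = e^(−0.16340) + e^(−4.2484) = 0.84925 + 0.014287 = 0.86354.
F = −kT ln Z = −3.06 × ln(0.86354) = −3.06 × -0.14672 = 0.449 ε.

0.449 ε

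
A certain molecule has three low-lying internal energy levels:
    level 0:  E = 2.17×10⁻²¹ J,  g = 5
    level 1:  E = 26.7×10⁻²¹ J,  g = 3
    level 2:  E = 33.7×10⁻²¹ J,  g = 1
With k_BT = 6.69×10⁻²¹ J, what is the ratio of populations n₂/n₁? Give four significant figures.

0.1171

n₂/n₁ = (g₂/g₁) exp[−(E₂−E₁)/kT] = (1/3) × exp(−(7.0 ×10⁻²¹ J)/(6.69 ×10⁻²¹ J)) = (1/3) × exp(-1.04634) = 0.1171.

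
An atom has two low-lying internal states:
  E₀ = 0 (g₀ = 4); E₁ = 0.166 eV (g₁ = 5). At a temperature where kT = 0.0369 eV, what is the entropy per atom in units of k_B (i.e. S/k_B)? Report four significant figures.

1.462

Eᵢ/kT = 0, 4.49864.
Z = Σ gᵢe^(−Eᵢ/kT) = 4·e^(−0) + 5·e^(−4.49864) = 4.00000 + 0.0556206 = 4.05562.
⟨E⟩ = Σ EᵢPᵢ = 0.00227660 eV.
S/k_B = ln Z + ⟨E⟩/kT = ln(4.05562) + 0.00227660/0.0369 = 1.40010 + 0.0616965 = 1.462.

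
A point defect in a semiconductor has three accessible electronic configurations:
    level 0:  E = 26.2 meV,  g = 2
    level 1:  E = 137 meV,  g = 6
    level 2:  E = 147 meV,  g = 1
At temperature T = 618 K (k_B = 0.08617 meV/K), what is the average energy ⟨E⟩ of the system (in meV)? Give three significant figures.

59.7 meV

k_BT = 0.08617 × 618 K = 53.253 meV.
Eᵢ/kT = 0.49199, 2.5726, 2.7604.
Z = Σ gᵢe^(−Eᵢ/kT) = 2·e^(−0.49199) + 6·e^(−2.5726) + 1·e^(−2.7604) = 1.2228 + 0.45802 + 0.063266 = 1.7441.
⟨E⟩ = Σ Eᵢ gᵢe^(−Eᵢ/kT) / Z = (26.2·1.2228 + 137·0.45802 + 147·0.063266) / 1.7441 = 59.7 meV.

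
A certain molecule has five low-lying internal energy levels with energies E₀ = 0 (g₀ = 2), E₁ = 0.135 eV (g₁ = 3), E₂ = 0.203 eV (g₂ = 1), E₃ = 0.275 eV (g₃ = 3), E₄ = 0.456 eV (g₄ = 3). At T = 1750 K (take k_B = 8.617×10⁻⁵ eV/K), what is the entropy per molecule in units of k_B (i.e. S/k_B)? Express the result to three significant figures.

2.09

k_BT = 8.617×10⁻⁵ × 1750 K = 0.15080 eV.
Eᵢ/kT = 0, 0.89523, 1.3462, 1.8236, 3.0239.
Z = Σ gᵢe^(−Eᵢ/kT) = 2·e^(−0) + 3·e^(−0.89523) + 1·e^(−1.3462) + 3·e^(−1.8236) + 3·e^(−3.0239) = 2.0000 + 1.2255 + 0.26023 + 0.48433 + 0.14583 = 4.1159.
⟨E⟩ = Σ EᵢPᵢ = 0.10155 eV.
S/k_B = ln Z + ⟨E⟩/kT = ln(4.1159) + 0.10155/0.15080 = 1.4149 + 0.67341 = 2.09.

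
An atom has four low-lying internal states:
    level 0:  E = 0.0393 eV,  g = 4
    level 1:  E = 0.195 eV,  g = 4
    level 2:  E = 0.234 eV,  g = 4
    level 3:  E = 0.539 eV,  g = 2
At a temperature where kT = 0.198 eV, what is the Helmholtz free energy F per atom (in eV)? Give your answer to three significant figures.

-0.359 eV

Eᵢ/kT = 0.19848, 0.98485, 1.1818, 2.7222.
Z = Σ gᵢe^(−Eᵢ/kT) = 4·e^(−0.19848) + 4·e^(−0.98485) + 4·e^(−1.1818) + 2·e^(−2.7222) = 3.2799 + 1.4940 + 1.2269 + 0.13146 = 6.1323.
F = −kT ln Z = −0.198 × ln(6.1323) = −0.198 × 1.8136 = -0.359 eV.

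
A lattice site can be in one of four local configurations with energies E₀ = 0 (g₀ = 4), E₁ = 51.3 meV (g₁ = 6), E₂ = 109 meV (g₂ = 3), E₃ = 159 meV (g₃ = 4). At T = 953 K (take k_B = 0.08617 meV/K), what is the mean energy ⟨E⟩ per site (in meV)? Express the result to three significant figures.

k_BT = 0.08617 × 953 K = 82.120 meV.
Eᵢ/kT = 0, 0.62470, 1.3273, 1.9362.
Z = Σ gᵢe^(−Eᵢ/kT) = 4·e^(−0) + 6·e^(−0.62470) + 3·e^(−1.3273) + 4·e^(−1.9362) = 4.0000 + 3.2125 + 0.79558 + 0.57700 = 8.5851.
⟨E⟩ = Σ Eᵢ gᵢe^(−Eᵢ/kT) / Z = (0·4.0000 + 51.3·3.2125 + 109·0.79558 + 159·0.57700) / 8.5851 = 40.0 meV.

40.0 meV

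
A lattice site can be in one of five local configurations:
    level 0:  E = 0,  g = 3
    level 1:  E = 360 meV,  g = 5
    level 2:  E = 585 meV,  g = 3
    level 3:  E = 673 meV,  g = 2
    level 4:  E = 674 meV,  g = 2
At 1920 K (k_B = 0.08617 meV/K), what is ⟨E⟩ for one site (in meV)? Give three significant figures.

81.0 meV

k_BT = 0.08617 × 1920 K = 165.45 meV.
Eᵢ/kT = 0, 2.1759, 3.5358, 4.0677, 4.0737.
Z = Σ gᵢe^(−Eᵢ/kT) = 3·e^(−0) + 5·e^(−2.1759) + 3·e^(−3.5358) + 2·e^(−4.0677) + 2·e^(−4.0737) = 3.0000 + 0.56753 + 0.087406 + 0.034233 + 0.034029 = 3.7232.
⟨E⟩ = Σ Eᵢ gᵢe^(−Eᵢ/kT) / Z = (0·3.0000 + 360·0.56753 + 585·0.087406 + 673·0.034233 + 674·0.034029) / 3.7232 = 81.0 meV.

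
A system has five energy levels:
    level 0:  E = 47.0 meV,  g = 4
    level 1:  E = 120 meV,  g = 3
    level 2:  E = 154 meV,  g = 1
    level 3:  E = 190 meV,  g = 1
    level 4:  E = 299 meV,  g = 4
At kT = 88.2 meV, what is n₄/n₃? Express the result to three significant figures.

n₄/n₃ = (g₄/g₃) exp[−(E₄−E₃)/kT] = (4/1) × exp(−(109 meV)/(88.2 meV)) = (4/1) × exp(-1.2358) = 1.16.

1.16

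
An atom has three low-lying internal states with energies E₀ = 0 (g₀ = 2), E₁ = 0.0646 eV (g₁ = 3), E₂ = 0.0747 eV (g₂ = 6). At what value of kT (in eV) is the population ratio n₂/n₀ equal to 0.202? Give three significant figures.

0.0277 eV

n₂/n₀ = (g₂/g₀) exp[−(E₂−E₀)/kT] = 0.202.
⇒ (E₂−E₀)/kT = ln((6/2)/0.202) = ln(14.851) = 2.6981.
kT = 0.0747 eV / 2.6981 = 0.0277 eV.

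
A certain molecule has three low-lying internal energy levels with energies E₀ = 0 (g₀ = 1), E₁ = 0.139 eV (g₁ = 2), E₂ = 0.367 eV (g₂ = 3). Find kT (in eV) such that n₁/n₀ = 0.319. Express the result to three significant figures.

n₁/n₀ = (g₁/g₀) exp[−(E₁−E₀)/kT] = 0.319.
⇒ (E₁−E₀)/kT = ln((2/1)/0.319) = ln(6.2696) = 1.8357.
kT = 0.139 eV / 1.8357 = 0.0757 eV.

0.0757 eV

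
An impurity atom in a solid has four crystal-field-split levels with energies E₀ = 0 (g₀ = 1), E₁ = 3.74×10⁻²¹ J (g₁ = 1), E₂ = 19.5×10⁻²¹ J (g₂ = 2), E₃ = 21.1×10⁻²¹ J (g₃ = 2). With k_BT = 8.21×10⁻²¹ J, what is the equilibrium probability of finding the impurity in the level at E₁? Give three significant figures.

0.321

Eᵢ/kT = 0, 0.45554, 2.3752, 2.5700.
Z = Σ gᵢe^(−Eᵢ/kT) = 1·e^(−0) + 1·e^(−0.45554) + 2·e^(−2.3752) + 2·e^(−2.5700) = 1.0000 + 0.63411 + 0.18599 + 0.15307 = 1.9732.
P₁ = g₁ e^(−E₁/kT) / Z = 0.63411/1.9732 = 0.321.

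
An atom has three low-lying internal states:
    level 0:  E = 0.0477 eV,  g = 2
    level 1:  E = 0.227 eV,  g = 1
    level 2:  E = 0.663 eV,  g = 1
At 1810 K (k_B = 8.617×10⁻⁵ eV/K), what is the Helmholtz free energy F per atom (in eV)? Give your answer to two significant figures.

k_BT = 8.617×10⁻⁵ × 1810 K = 0.1560 eV.
Eᵢ/kT = 0.3058, 1.455, 4.250.
Z = Σ gᵢe^(−Eᵢ/kT) = 2·e^(−0.3058) + 1·e^(−1.455) + 1·e^(−4.250) = 1.473 + 0.2334 + 0.01426 = 1.721.
F = −kT ln Z = −0.1560 × ln(1.721) = −0.1560 × 0.5429 = -0.085 eV.

-0.085 eV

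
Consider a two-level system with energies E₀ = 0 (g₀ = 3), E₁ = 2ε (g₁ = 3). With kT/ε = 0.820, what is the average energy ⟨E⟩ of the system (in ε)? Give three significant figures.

Eᵢ/kT = 0, 2.4390.
Z = Σ gᵢe^(−Eᵢ/kT) = 3·e^(−0) + 3·e^(−2.4390) = 3.0000 + 0.26174 = 3.2617.
⟨E⟩ = Σ Eᵢ gᵢe^(−Eᵢ/kT) / Z = (0·3.0000 + 2·0.26174) / 3.2617 = 0.160 ε.

0.160 ε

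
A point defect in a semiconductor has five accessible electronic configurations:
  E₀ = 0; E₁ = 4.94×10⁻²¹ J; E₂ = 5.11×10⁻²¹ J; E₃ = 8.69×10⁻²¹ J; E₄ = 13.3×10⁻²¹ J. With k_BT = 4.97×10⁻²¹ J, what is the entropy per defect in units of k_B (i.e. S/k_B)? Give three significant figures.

Eᵢ/kT = 0, 0.99396, 1.0282, 1.7485, 2.6761.
Z = Σ e^(−Eᵢ/kT) = e^(−0) + e^(−0.99396) + e^(−1.0282) + e^(−1.7485) + e^(−2.6761) = 1.0000 + 0.37011 + 0.35765 + 0.17403 + 0.068831 = 1.9706.
⟨E⟩ = Σ EᵢPᵢ = 3.0872 ×10⁻²¹ J.
S/k_B = ln Z + ⟨E⟩/kT = ln(1.9706) + 3.0872/4.97 = 0.67834 + 0.62117 = 1.30.

1.30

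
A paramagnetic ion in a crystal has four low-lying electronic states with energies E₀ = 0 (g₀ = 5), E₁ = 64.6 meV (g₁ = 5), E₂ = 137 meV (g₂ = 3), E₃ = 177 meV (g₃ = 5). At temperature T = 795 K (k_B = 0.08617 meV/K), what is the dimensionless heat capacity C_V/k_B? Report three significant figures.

0.540

k_BT = 0.08617 × 795 K = 68.505 meV.
Eᵢ/kT = 0, 0.94300, 1.9999, 2.5838.
Z = Σ gᵢe^(−Eᵢ/kT) = 5·e^(−0) + 5·e^(−0.94300) + 3·e^(−1.9999) + 5·e^(−2.5838) = 5.0000 + 1.9473 + 0.40605 + 0.37743 = 7.7308.
⟨E⟩ = 32.109 meV, ⟨E²⟩ = 3566.5 meV².
C_V/k_B = (⟨E²⟩ − ⟨E⟩²)/(kT)² = (3566.5 − 1031.0)/4692.9 = 0.540.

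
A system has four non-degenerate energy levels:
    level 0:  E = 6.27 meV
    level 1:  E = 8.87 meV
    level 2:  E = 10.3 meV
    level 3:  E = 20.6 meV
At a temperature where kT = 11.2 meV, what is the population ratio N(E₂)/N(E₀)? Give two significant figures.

0.70

n₂/n₀ = exp[−(E₂−E₀)/kT] = exp(−(4.03 meV)/(11.2 meV)) = exp(-0.3598) = 0.70.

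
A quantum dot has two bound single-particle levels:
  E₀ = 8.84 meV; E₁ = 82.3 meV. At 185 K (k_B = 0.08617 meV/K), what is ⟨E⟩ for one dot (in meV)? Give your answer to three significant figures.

k_BT = 0.08617 × 185 K = 15.941 meV.
Eᵢ/kT = 0.55454, 5.1628.
Z = Σ e^(−Eᵢ/kT) = e^(−0.55454) + e^(−5.1628) = 0.57434 + 0.0057256 = 0.58007.
⟨E⟩ = Σ Eᵢ e^(−Eᵢ/kT) / Z = (8.84·0.57434 + 82.3·0.0057256) / 0.58007 = 9.57 meV.

9.57 meV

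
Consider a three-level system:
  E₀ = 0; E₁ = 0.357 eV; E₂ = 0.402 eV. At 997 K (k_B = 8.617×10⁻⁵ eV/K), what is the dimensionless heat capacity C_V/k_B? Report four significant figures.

k_BT = 8.617×10⁻⁵ × 997 K = 0.0859115 eV.
Eᵢ/kT = 0, 4.15544, 4.67923.
Z = Σ e^(−Eᵢ/kT) = e^(−0) + e^(−4.15544) + e^(−4.67923) = 1.00000 + 0.0156789 + 0.00928616 = 1.02497.
⟨E⟩ = 0.00910310 eV, ⟨E²⟩ = 0.00341370 eV².
C_V/k_B = (⟨E²⟩ − ⟨E⟩²)/(kT)² = (0.00341370 − 0.0000828664)/0.00738079 = 0.4513.

0.4513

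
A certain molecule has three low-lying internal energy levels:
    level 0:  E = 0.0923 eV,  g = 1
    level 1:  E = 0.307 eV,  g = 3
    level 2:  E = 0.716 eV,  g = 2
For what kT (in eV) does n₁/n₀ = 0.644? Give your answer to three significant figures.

n₁/n₀ = (g₁/g₀) exp[−(E₁−E₀)/kT] = 0.644.
⇒ (E₁−E₀)/kT = ln((3/1)/0.644) = ln(4.6584) = 1.5387.
kT = 0.2147 eV / 1.5387 = 0.140 eV.

0.140 eV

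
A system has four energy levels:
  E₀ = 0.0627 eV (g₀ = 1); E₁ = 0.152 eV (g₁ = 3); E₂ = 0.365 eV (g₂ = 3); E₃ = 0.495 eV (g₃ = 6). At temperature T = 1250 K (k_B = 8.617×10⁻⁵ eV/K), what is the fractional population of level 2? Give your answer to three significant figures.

0.0697

k_BT = 8.617×10⁻⁵ × 1250 K = 0.10771 eV.
Eᵢ/kT = 0.58212, 1.4112, 3.3887, 4.5957.
Z = Σ gᵢe^(−Eᵢ/kT) = 1·e^(−0.58212) + 3·e^(−1.4112) + 3·e^(−3.3887) + 6·e^(−4.5957) = 0.55871 + 0.73155 + 0.10126 + 0.060571 = 1.4521.
P₂ = g₂ e^(−E₂/kT) / Z = 0.10126/1.4521 = 0.0697.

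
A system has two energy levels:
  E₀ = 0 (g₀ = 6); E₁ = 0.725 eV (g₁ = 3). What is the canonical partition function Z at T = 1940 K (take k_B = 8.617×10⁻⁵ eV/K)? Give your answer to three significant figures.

k_BT = 8.617×10⁻⁵ × 1940 K = 0.16717 eV.
Eᵢ/kT = 0, 4.3369.
Z = Σ gᵢe^(−Eᵢ/kT) = 6·e^(−0) + 3·e^(−4.3369) = 6.0000 + 0.039231 = 6.0392.

Z = 6.04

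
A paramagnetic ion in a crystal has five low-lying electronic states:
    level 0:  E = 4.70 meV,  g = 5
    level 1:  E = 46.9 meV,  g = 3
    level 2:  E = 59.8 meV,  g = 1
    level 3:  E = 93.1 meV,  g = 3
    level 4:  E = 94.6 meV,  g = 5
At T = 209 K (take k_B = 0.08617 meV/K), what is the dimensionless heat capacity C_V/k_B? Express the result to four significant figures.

k_BT = 0.08617 × 209 K = 18.0095 meV.
Eᵢ/kT = 0.260973, 2.60418, 3.32047, 5.16949, 5.25278.
Z = Σ gᵢe^(−Eᵢ/kT) = 5·e^(−0.260973) + 3·e^(−2.60418) + 1·e^(−3.32047) + 3·e^(−5.16949) + 5·e^(−5.25278) = 3.85151 + 0.221891 + 0.0361358 + 0.0170624 + 0.0261648 = 4.15276.
⟨E⟩ = 8.36393 meV, ⟨E²⟩ = 261.132 meV².
C_V/k_B = (⟨E²⟩ − ⟨E⟩²)/(kT)² = (261.132 − 69.9553)/324.342 = 0.5894.

0.5894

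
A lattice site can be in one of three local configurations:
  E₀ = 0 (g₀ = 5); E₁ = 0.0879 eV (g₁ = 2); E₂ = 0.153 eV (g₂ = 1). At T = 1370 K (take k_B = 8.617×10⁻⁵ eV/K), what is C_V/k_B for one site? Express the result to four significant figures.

k_BT = 8.617×10⁻⁵ × 1370 K = 0.118053 eV.
Eᵢ/kT = 0, 0.744581, 1.29603.
Z = Σ gᵢe^(−Eᵢ/kT) = 5·e^(−0) + 2·e^(−0.744581) + 1·e^(−1.29603) = 5.00000 + 0.949867 + 0.273616 = 6.22348.
⟨E⟩ = 0.0201425 eV, ⟨E²⟩ = 0.00220843 eV².
C_V/k_B = (⟨E²⟩ − ⟨E⟩²)/(kT)² = (0.00220843 − 0.000405720)/0.0139365 = 0.1294.

0.1294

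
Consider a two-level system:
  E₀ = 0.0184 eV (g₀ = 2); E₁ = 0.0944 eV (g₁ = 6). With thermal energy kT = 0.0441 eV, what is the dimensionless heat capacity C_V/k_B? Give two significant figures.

Eᵢ/kT = 0.4172, 2.141.
Z = Σ gᵢe^(−Eᵢ/kT) = 2·e^(−0.4172) + 6·e^(−2.141) = 1.318 + 0.7052 = 2.023.
⟨E⟩ = 0.04489 eV, ⟨E²⟩ = 0.003327 eV².
C_V/k_B = (⟨E²⟩ − ⟨E⟩²)/(kT)² = (0.003327 − 0.002015)/0.001945 = 0.67.

0.67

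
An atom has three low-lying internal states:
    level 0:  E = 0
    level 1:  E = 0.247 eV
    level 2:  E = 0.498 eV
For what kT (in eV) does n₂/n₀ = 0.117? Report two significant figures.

0.23 eV

n₂/n₀ = exp[−(E₂−E₀)/kT] = 0.117.
⇒ (E₂−E₀)/kT = ln(1/0.117) = ln(8.547) = 2.146.
kT = 0.498 eV / 2.146 = 0.23 eV.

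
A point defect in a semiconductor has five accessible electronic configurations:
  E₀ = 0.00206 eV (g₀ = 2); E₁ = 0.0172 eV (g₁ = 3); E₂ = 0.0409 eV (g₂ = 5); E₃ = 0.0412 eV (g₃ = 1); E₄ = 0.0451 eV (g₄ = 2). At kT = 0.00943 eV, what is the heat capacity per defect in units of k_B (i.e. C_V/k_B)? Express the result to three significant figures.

Eᵢ/kT = 0.21845, 1.8240, 4.3372, 4.3690, 4.7826.
Z = Σ gᵢe^(−Eᵢ/kT) = 2·e^(−0.21845) + 3·e^(−1.8240) + 5·e^(−4.3372) + 1·e^(−4.3690) + 2·e^(−4.7826) = 1.6075 + 0.48414 + 0.065365 + 0.012664 + 0.016748 = 2.1864.
⟨E⟩ = 0.0071301 eV, ⟨E²⟩ = 0.00014405 eV².
C_V/k_B = (⟨E²⟩ − ⟨E⟩²)/(kT)² = (0.00014405 − 0.000050838)/0.000088925 = 1.05.

1.05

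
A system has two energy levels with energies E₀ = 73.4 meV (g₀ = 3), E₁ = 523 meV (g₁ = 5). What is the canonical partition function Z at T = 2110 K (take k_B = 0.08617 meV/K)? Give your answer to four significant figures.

k_BT = 0.08617 × 2110 K = 181.819 meV.
Eᵢ/kT = 0.403698, 2.87649.
Z = Σ gᵢe^(−Eᵢ/kT) = 3·e^(−0.403698) + 5·e^(−2.87649) = 2.00354 + 0.281661 = 2.28520.

Z = 2.285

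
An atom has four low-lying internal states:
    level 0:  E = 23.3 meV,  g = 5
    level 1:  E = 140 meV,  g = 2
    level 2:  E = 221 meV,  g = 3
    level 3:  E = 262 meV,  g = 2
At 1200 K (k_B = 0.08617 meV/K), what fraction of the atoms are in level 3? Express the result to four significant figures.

0.03162

k_BT = 0.08617 × 1200 K = 103.404 meV.
Eᵢ/kT = 0.225330, 1.35391, 2.13725, 2.53375.
Z = Σ gᵢe^(−Eᵢ/kT) = 5·e^(−0.225330) + 2·e^(−1.35391) + 3·e^(−2.13725) + 2·e^(−2.53375) = 3.99126 + 0.516457 + 0.353937 + 0.158722 = 5.02038.
P₃ = g₃ e^(−E₃/kT) / Z = 0.158722/5.02038 = 0.03162.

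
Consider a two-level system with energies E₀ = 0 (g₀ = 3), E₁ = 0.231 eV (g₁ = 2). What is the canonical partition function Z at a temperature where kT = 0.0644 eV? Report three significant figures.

Eᵢ/kT = 0, 3.5870.
Z = Σ gᵢe^(−Eᵢ/kT) = 3·e^(−0) + 2·e^(−3.5870) = 3.0000 + 0.055362 = 3.0554.

Z = 3.06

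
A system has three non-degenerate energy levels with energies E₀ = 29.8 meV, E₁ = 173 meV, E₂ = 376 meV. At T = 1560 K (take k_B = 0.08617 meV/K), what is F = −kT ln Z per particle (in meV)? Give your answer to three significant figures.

-17.4 meV

k_BT = 0.08617 × 1560 K = 134.43 meV.
Eᵢ/kT = 0.22168, 1.2869, 2.7970.
Z = Σ e^(−Eᵢ/kT) = e^(−0.22168) + e^(−1.2869) + e^(−2.7970) = 0.80117 + 0.27613 + 0.060993 = 1.1383.
F = −kT ln Z = −134.43 × ln(1.1383) = −134.43 × 0.12954 = -17.4 meV.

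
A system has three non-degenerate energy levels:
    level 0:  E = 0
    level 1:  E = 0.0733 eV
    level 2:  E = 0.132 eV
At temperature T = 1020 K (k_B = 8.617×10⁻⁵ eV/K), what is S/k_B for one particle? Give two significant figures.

0.93

k_BT = 8.617×10⁻⁵ × 1020 K = 0.08789 eV.
Eᵢ/kT = 0, 0.8340, 1.502.
Z = Σ e^(−Eᵢ/kT) = e^(−0) + e^(−0.8340) + e^(−1.502) = 1.000 + 0.4343 + 0.2227 = 1.657.
⟨E⟩ = Σ EᵢPᵢ = 0.03695 eV.
S/k_B = ln Z + ⟨E⟩/kT = ln(1.657) + 0.03695/0.08789 = 0.5050 + 0.4204 = 0.93.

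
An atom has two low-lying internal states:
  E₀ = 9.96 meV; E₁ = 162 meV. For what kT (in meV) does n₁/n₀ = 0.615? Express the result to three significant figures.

n₁/n₀ = exp[−(E₁−E₀)/kT] = 0.615.
⇒ (E₁−E₀)/kT = ln(1/0.615) = ln(1.6260) = 0.48612.
kT = 152.04 meV / 0.48612 = 313 meV.

313 meV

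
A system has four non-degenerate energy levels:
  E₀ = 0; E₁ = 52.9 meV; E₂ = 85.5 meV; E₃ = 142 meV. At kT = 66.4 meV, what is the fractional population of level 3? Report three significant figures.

0.0639

Eᵢ/kT = 0, 0.79669, 1.2877, 2.1386.
Z = Σ e^(−Eᵢ/kT) = e^(−0) + e^(−0.79669) + e^(−1.2877) + e^(−2.1386) = 1.0000 + 0.45082 + 0.27590 + 0.11782 = 1.8445.
P₃ = e^(−E₃/kT) / Z = 0.11782/1.8445 = 0.0639.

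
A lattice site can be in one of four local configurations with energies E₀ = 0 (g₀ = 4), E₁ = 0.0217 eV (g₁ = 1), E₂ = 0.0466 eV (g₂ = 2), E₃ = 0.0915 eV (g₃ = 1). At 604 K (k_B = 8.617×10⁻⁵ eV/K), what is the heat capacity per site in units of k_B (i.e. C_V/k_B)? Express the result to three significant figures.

k_BT = 8.617×10⁻⁵ × 604 K = 0.052047 eV.
Eᵢ/kT = 0, 0.41693, 0.89534, 1.7580.
Z = Σ gᵢe^(−Eᵢ/kT) = 4·e^(−0) + 1·e^(−0.41693) + 2·e^(−0.89534) + 1·e^(−1.7580) = 4.0000 + 0.65907 + 0.81694 + 0.17239 = 5.6484.
⟨E⟩ = 0.012064 eV, ⟨E²⟩ = 0.00062454 eV².
C_V/k_B = (⟨E²⟩ − ⟨E⟩²)/(kT)² = (0.00062454 − 0.00014554)/0.0027089 = 0.177.

0.177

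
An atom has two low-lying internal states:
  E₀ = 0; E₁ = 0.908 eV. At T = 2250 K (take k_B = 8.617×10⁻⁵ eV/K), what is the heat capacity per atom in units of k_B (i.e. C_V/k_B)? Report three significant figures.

0.199

k_BT = 8.617×10⁻⁵ × 2250 K = 0.19388 eV.
Eᵢ/kT = 0, 4.6833.
Z = Σ e^(−Eᵢ/kT) = e^(−0) + e^(−4.6833) = 1.0000 + 0.0092484 = 1.0092.
⟨E⟩ = 0.0083210 eV, ⟨E²⟩ = 0.0075555 eV².
C_V/k_B = (⟨E²⟩ − ⟨E⟩²)/(kT)² = (0.0075555 − 0.000069239)/0.037589 = 0.199.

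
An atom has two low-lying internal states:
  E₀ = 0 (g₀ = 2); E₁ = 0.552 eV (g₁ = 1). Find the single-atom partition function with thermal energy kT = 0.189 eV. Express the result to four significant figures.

Z = 2.054

Eᵢ/kT = 0, 2.92063.
Z = Σ gᵢe^(−Eᵢ/kT) = 2·e^(−0) + 1·e^(−2.92063) = 2.00000 + 0.0538997 = 2.05390.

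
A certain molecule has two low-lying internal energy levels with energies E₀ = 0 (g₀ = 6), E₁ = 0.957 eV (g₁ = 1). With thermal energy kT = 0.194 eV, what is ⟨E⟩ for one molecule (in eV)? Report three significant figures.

0.00115 eV

Eᵢ/kT = 0, 4.9330.
Z = Σ gᵢe^(−Eᵢ/kT) = 6·e^(−0) + 1·e^(−4.9330) = 6.0000 + 0.0072049 = 6.0072.
⟨E⟩ = Σ Eᵢ gᵢe^(−Eᵢ/kT) / Z = (0·6.0000 + 0.957·0.0072049) / 6.0072 = 0.00115 eV.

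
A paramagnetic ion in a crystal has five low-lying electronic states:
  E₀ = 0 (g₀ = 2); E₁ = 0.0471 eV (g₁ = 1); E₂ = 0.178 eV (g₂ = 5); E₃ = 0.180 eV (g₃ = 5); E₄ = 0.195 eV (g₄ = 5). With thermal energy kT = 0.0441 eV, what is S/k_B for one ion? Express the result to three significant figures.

Eᵢ/kT = 0, 1.0680, 4.0363, 4.0816, 4.4218.
Z = Σ gᵢe^(−Eᵢ/kT) = 2·e^(−0) + 1·e^(−1.0680) + 5·e^(−4.0363) + 5·e^(−4.0816) + 5·e^(−4.4218) = 2.0000 + 0.34370 + 0.088314 + 0.084402 + 0.060063 = 2.5765.
⟨E⟩ = Σ EᵢPᵢ = 0.022827 eV.
S/k_B = ln Z + ⟨E⟩/kT = ln(2.5765) + 0.022827/0.0441 = 0.94643 + 0.51762 = 1.46.

1.46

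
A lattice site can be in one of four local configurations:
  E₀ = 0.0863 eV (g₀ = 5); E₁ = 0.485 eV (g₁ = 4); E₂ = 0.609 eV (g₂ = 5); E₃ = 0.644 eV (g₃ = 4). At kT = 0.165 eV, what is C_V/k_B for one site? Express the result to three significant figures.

Eᵢ/kT = 0.52303, 2.9394, 3.6909, 3.9030.
Z = Σ gᵢe^(−Eᵢ/kT) = 5·e^(−0.52303) + 4·e^(−2.9394) + 5·e^(−3.6909) + 4·e^(−3.9030) = 2.9636 + 0.21159 + 0.12475 + 0.080725 = 3.3807.
⟨E⟩ = 0.14386 eV, ⟨E²⟩ = 0.044840 eV².
C_V/k_B = (⟨E²⟩ − ⟨E⟩²)/(kT)² = (0.044840 − 0.020696)/0.027225 = 0.887.

0.887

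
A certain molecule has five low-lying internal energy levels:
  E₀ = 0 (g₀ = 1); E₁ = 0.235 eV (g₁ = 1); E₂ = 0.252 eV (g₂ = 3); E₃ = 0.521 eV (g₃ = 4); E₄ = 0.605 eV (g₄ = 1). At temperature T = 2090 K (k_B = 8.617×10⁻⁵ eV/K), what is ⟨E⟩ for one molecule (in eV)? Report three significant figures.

k_BT = 8.617×10⁻⁵ × 2090 K = 0.18010 eV.
Eᵢ/kT = 0, 1.3048, 1.3992, 2.8928, 3.3592.
Z = Σ gᵢe^(−Eᵢ/kT) = 1·e^(−0) + 1·e^(−1.3048) + 3·e^(−1.3992) + 4·e^(−2.8928) + 1·e^(−3.3592) = 1.0000 + 0.27123 + 0.74038 + 0.22168 + 0.034763 = 2.2681.
⟨E⟩ = Σ Eᵢ gᵢe^(−Eᵢ/kT) / Z = (0·1.0000 + 0.235·0.27123 + 0.252·0.74038 + 0.521·0.22168 + 0.605·0.034763) / 2.2681 = 0.171 eV.

0.171 eV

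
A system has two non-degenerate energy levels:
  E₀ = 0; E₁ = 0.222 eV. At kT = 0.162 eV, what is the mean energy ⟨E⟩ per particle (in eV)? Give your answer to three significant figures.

0.0450 eV

Eᵢ/kT = 0, 1.3704.
Z = Σ e^(−Eᵢ/kT) = e^(−0) + e^(−1.3704) = 1.0000 + 0.25401 = 1.2540.
⟨E⟩ = Σ Eᵢ e^(−Eᵢ/kT) / Z = (0·1.0000 + 0.222·0.25401) / 1.2540 = 0.0450 eV.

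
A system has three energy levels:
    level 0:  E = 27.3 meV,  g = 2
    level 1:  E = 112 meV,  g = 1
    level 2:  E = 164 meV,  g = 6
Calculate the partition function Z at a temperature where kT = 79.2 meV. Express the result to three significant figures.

Eᵢ/kT = 0.34470, 1.4141, 2.0707.
Z = Σ gᵢe^(−Eᵢ/kT) = 2·e^(−0.34470) + 1·e^(−1.4141) + 6·e^(−2.0707) = 1.4169 + 0.24314 + 0.75658 = 2.4166.

Z = 2.42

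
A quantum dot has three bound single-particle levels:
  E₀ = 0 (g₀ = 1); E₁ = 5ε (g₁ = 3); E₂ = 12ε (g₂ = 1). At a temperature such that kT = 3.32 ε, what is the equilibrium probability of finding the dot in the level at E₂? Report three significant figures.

0.0159

Eᵢ/kT = 0, 1.5060, 3.6145.
Z = Σ gᵢe^(−Eᵢ/kT) = 1·e^(−0) + 3·e^(−1.5060) + 1·e^(−3.6145) = 1.0000 + 0.66539 + 0.026930 = 1.6923.
P₂ = g₂ e^(−E₂/kT) / Z = 0.026930/1.6923 = 0.0159.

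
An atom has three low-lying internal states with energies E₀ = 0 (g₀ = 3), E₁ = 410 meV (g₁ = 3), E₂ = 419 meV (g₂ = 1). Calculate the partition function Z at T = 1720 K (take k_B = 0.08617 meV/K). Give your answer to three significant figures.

Z = 3.25

k_BT = 0.08617 × 1720 K = 148.21 meV.
Eᵢ/kT = 0, 2.7663, 2.8271.
Z = Σ gᵢe^(−Eᵢ/kT) = 3·e^(−0) + 3·e^(−2.7663) + 1·e^(−2.8271) = 3.0000 + 0.18868 + 0.059184 = 3.2479.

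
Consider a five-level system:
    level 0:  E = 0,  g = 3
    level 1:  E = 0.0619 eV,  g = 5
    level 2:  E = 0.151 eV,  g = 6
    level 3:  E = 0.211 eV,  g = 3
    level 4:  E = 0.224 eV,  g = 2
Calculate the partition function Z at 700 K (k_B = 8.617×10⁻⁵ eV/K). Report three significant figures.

Z = 5.42

k_BT = 8.617×10⁻⁵ × 700 K = 0.060319 eV.
Eᵢ/kT = 0, 1.0262, 2.5034, 3.4981, 3.7136.
Z = Σ gᵢe^(−Eᵢ/kT) = 3·e^(−0) + 5·e^(−1.0262) + 6·e^(−2.5034) + 3·e^(−3.4981) + 2·e^(−3.7136) = 3.0000 + 1.7918 + 0.49084 + 0.090764 + 0.048779 = 5.4222.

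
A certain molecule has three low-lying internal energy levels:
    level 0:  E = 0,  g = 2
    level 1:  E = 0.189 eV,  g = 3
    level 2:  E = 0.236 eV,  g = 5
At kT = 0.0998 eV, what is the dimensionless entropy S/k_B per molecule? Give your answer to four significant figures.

Eᵢ/kT = 0, 1.89379, 2.36473.
Z = Σ gᵢe^(−Eᵢ/kT) = 2·e^(−0) + 3·e^(−1.89379) + 5·e^(−2.36473) = 2.00000 + 0.451501 + 0.469873 = 2.92137.
⟨E⟩ = Σ EᵢPᵢ = 0.0671684 eV.
S/k_B = ln Z + ⟨E⟩/kT = ln(2.92137) + 0.0671684/0.0998 = 1.07205 + 0.673030 = 1.745.

1.745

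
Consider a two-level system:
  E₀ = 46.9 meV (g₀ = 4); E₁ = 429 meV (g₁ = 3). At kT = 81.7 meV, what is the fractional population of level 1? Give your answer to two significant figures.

0.0069

Eᵢ/kT = 0.5741, 5.251.
Z = Σ gᵢe^(−Eᵢ/kT) = 4·e^(−0.5741) + 3·e^(−5.251) = 2.253 + 0.01573 = 2.269.
P₁ = g₁ e^(−E₁/kT) / Z = 0.01573/2.269 = 0.0069.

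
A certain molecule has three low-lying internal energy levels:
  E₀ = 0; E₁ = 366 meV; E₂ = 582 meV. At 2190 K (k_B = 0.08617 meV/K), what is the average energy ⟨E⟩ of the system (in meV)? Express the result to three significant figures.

66.6 meV

k_BT = 0.08617 × 2190 K = 188.71 meV.
Eᵢ/kT = 0, 1.9395, 3.0841.
Z = Σ e^(−Eᵢ/kT) = e^(−0) + e^(−1.9395) + e^(−3.0841) = 1.0000 + 0.14378 + 0.045771 = 1.1896.
⟨E⟩ = Σ Eᵢ e^(−Eᵢ/kT) / Z = (0·1.0000 + 366·0.14378 + 582·0.045771) / 1.1896 = 66.6 meV.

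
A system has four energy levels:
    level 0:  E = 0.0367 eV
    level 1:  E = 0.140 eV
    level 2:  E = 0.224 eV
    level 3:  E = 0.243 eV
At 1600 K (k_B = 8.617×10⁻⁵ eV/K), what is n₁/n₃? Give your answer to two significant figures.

2.1

k_BT = 8.617×10⁻⁵ × 1600 K = 0.1379 eV.
n₁/n₃ = exp[−(E₁−E₃)/kT] = exp(−(-0.103 eV)/(0.1379 eV)) = exp(0.7469) = 2.1.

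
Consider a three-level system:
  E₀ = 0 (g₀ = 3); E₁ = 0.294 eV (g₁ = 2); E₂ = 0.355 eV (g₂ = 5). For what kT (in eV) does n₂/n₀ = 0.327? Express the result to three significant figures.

0.218 eV

n₂/n₀ = (g₂/g₀) exp[−(E₂−E₀)/kT] = 0.327.
⇒ (E₂−E₀)/kT = ln((5/3)/0.327) = ln(5.0968) = 1.6286.
kT = 0.355 eV / 1.6286 = 0.218 eV.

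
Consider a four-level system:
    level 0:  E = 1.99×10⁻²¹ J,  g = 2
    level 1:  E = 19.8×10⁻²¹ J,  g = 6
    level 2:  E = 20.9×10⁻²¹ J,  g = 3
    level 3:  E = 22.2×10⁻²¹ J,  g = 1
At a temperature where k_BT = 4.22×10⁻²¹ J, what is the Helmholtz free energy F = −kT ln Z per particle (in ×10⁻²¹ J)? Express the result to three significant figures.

Eᵢ/kT = 0.47156, 4.6919, 4.9526, 5.2607.
Z = Σ gᵢe^(−Eᵢ/kT) = 2·e^(−0.47156) + 6·e^(−4.6919) + 3·e^(−4.9526) + 1·e^(−5.2607) = 1.2481 + 0.055015 + 0.021195 + 0.0051917 = 1.3295.
F = −kT ln Z = −4.22 × ln(1.3295) = −4.22 × 0.28480 = -1.20 ×10⁻²¹ J.

-1.20 ×10⁻²¹ J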